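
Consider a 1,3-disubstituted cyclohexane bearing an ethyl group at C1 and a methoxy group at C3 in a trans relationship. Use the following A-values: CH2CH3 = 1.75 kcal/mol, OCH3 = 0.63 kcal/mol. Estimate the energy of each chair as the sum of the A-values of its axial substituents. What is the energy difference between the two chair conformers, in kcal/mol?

C1 and C3 have the same parity, so for the trans isomer the two substituents are one axial and one equatorial in each chair.
Chair I (ethyl axial, methoxy equatorial): E = 1.75 kcal/mol.
Chair II (ethyl equatorial, methoxy axial): E = 0.63 kcal/mol.
ΔE = 1.75 − 0.63 = 1.12 kcal/mol; chair II is more stable.

1.12 kcal/mol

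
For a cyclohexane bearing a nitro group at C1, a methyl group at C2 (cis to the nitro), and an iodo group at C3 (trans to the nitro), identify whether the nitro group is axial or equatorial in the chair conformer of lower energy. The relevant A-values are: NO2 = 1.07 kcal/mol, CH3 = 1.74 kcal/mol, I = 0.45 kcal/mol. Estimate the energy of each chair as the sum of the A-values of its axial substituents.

axial

Chair I (nitro axial, methyl equatorial, iodo equatorial): E = 1.07 kcal/mol.
Chair II (nitro equatorial, methyl axial, iodo axial): E = 2.19 kcal/mol.
Chair I is the more stable (lower-energy) conformer, and in that chair the nitro group is axial.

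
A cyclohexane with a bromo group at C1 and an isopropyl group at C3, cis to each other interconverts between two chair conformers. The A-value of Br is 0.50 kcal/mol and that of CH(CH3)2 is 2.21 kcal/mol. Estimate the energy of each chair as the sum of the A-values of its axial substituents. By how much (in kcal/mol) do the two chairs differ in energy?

2.71 kcal/mol

C1 and C3 have the same parity, so for the cis isomer the two substituents are e,e in one chair and a,a in the other.
Chair I (bromo axial, isopropyl axial): E = 2.71 kcal/mol.
Chair II (bromo equatorial, isopropyl equatorial): E = 0.00 kcal/mol.
ΔE = 2.71 − 0.00 = 2.71 kcal/mol; chair II is more stable.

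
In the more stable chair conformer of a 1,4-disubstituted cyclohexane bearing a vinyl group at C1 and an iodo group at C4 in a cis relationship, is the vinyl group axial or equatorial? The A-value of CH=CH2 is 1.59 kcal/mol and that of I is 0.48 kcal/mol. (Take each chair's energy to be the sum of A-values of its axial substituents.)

C1 and C4 have opposite parity, so for the cis isomer the two substituents are one axial and one equatorial in each chair.
Chair I (vinyl axial, iodo equatorial): E = 1.59 kcal/mol.
Chair II (vinyl equatorial, iodo axial): E = 0.48 kcal/mol.
Chair II is the more stable (lower-energy) conformer, and in that chair the vinyl group is equatorial.

equatorial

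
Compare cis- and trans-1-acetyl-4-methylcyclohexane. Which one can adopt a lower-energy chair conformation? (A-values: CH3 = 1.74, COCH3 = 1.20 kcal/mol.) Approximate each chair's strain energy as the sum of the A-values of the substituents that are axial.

trans

At 1,4 positions (parity opposite): cis → (a,e or e,a); trans → (e,e or a,a).
Best chair for cis: E = 1.20 kcal/mol; best chair for trans: E = 0.00 kcal/mol.
The trans isomer is lower by 1.20 kcal/mol.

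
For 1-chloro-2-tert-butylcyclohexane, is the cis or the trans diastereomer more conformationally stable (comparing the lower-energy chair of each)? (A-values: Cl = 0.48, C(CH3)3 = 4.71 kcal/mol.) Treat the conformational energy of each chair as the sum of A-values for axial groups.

trans

At 1,2 positions (parity opposite): cis → (a,e or e,a); trans → (e,e or a,a).
Best chair for cis: E = 0.48 kcal/mol; best chair for trans: E = 0.00 kcal/mol.
The trans isomer is lower by 0.48 kcal/mol.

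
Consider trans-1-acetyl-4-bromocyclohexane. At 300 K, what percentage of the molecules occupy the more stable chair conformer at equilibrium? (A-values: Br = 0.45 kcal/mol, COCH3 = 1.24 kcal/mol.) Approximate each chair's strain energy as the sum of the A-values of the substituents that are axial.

94.5%

C1 and C4 have opposite parity, so for the trans isomer the two substituents are e,e in one chair and a,a in the other.
Chair I (bromo axial, acetyl axial): E = 1.69 kcal/mol; chair II (bromo equatorial, acetyl equatorial): E = 0.00 kcal/mol.
ΔG = 1.69 kcal/mol between the two chairs.
K = exp(ΔG/RT) with R = 1.987×10⁻³ kcal mol⁻¹ K⁻¹ and T = 300 K gives K ≈ 17.
Fraction in the lower-energy chair = K/(K+1) = 94.5%.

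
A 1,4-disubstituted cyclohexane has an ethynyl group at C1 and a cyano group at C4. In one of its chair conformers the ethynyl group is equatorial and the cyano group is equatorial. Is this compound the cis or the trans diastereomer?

C1 and C4 have opposite parity, so their axial bonds point in opposite directions.
With opposite-parity carbons, two substituents on the same face are one axial and one equatorial; opposite faces give both axial or both equatorial.
Here the groups are equatorial/equatorial → opposite face → trans.

trans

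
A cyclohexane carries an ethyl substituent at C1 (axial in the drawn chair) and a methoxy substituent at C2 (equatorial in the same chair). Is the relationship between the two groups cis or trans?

cis

C1 and C2 have opposite parity, so their axial bonds point in opposite directions.
With opposite-parity carbons, two substituents on the same face are one axial and one equatorial; opposite faces give both axial or both equatorial.
Here the groups are axial/equatorial → same face → cis.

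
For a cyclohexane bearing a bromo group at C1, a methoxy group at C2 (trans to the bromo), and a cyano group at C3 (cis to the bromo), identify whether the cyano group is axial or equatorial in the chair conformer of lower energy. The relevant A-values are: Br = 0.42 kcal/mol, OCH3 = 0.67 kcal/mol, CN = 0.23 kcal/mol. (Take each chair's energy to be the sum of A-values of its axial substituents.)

equatorial

Chair I (bromo axial, methoxy axial, cyano axial): E = 1.32 kcal/mol.
Chair II (bromo equatorial, methoxy equatorial, cyano equatorial): E = 0.00 kcal/mol.
Chair II is the more stable (lower-energy) conformer, and in that chair the cyano group is equatorial.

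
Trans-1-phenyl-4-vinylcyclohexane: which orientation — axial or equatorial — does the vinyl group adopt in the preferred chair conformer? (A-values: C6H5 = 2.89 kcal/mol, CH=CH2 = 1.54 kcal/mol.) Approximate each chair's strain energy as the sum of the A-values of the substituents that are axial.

equatorial

C1 and C4 have opposite parity, so for the trans isomer the two substituents are e,e in one chair and a,a in the other.
Chair I (phenyl axial, vinyl axial): E = 4.43 kcal/mol.
Chair II (phenyl equatorial, vinyl equatorial): E = 0.00 kcal/mol.
Chair II is the more stable (lower-energy) conformer, and in that chair the vinyl group is equatorial.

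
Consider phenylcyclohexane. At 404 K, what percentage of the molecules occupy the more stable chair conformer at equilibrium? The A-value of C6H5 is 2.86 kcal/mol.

One chair has the phenyl group axial (E = 2.86 kcal/mol) and the other has it equatorial (E = 0).
ΔG = 2.86 kcal/mol between the two chairs.
K = exp(ΔG/RT) with R = 1.987×10⁻³ kcal mol⁻¹ K⁻¹ and T = 404 K gives K ≈ 35.3.
Fraction in the lower-energy chair = K/(K+1) = 97.2%.

97.2%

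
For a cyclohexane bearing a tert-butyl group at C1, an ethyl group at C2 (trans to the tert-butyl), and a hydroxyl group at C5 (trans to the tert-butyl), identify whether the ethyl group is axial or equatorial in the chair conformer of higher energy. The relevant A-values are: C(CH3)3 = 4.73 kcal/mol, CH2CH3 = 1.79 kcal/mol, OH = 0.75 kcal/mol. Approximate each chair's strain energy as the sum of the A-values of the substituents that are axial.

axial

Chair I (tert-butyl axial, ethyl axial, hydroxyl equatorial): E = 6.52 kcal/mol.
Chair II (tert-butyl equatorial, ethyl equatorial, hydroxyl axial): E = 0.75 kcal/mol.
Chair I is the less stable (higher-energy) conformer, and in that chair the ethyl group is axial.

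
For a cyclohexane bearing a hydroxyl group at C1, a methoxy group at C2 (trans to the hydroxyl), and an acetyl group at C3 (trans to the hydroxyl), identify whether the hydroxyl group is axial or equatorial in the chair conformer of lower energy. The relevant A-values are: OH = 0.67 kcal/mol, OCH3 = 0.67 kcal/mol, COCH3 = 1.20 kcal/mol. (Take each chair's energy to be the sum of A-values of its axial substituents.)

equatorial

Chair I (hydroxyl axial, methoxy axial, acetyl equatorial): E = 1.34 kcal/mol.
Chair II (hydroxyl equatorial, methoxy equatorial, acetyl axial): E = 1.20 kcal/mol.
Chair II is the more stable (lower-energy) conformer, and in that chair the hydroxyl group is equatorial.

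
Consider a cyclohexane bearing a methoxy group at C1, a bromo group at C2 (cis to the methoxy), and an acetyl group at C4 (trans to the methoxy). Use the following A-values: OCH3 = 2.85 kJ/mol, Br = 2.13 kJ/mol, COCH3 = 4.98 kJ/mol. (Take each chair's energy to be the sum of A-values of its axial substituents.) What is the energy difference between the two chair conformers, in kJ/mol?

Chair I (methoxy axial, bromo equatorial, acetyl axial): E = 7.83 kJ/mol.
Chair II (methoxy equatorial, bromo axial, acetyl equatorial): E = 2.13 kJ/mol.
ΔE = 7.83 − 2.13 = 5.70 kJ/mol; chair II is more stable.

5.70 kJ/mol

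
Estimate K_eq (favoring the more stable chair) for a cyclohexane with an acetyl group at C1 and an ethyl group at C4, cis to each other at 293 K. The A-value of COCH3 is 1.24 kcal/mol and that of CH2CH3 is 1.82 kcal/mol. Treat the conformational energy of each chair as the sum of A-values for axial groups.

C1 and C4 have opposite parity, so for the cis isomer the two substituents are one axial and one equatorial in each chair.
Chair I (acetyl axial, ethyl equatorial): E = 1.24 kcal/mol; chair II (acetyl equatorial, ethyl axial): E = 1.82 kcal/mol.
ΔG = 0.58 kcal/mol between the two chairs.
K = exp(ΔG/RT) with R = 1.987×10⁻³ kcal mol⁻¹ K⁻¹ and T = 293 K gives K ≈ 2.71.

K ≈ 2.71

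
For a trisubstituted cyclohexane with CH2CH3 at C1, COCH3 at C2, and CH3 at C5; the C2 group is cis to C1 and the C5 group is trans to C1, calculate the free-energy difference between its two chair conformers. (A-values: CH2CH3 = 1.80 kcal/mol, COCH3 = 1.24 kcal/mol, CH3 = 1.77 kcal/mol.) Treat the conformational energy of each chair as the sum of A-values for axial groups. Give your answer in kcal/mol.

1.21 kcal/mol

Chair I (ethyl axial, acetyl equatorial, methyl equatorial): E = 1.80 kcal/mol.
Chair II (ethyl equatorial, acetyl axial, methyl axial): E = 3.01 kcal/mol.
ΔE = 3.01 − 1.80 = 1.21 kcal/mol; chair I is more stable.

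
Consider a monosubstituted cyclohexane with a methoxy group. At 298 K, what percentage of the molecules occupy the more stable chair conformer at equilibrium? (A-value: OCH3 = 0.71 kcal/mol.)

76.8%

One chair has the methoxy group axial (E = 0.71 kcal/mol) and the other has it equatorial (E = 0).
ΔG = 0.71 kcal/mol between the two chairs.
K = exp(ΔG/RT) with R = 1.987×10⁻³ kcal mol⁻¹ K⁻¹ and T = 298 K gives K ≈ 3.32.
Fraction in the lower-energy chair = K/(K+1) = 76.8%.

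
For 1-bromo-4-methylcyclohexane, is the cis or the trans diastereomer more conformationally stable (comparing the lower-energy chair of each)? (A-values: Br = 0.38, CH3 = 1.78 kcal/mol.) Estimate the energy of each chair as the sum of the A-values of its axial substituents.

At 1,4 positions (parity opposite): cis → (a,e or e,a); trans → (e,e or a,a).
Best chair for cis: E = 0.38 kcal/mol; best chair for trans: E = 0.00 kcal/mol.
The trans isomer is lower by 0.38 kcal/mol.

trans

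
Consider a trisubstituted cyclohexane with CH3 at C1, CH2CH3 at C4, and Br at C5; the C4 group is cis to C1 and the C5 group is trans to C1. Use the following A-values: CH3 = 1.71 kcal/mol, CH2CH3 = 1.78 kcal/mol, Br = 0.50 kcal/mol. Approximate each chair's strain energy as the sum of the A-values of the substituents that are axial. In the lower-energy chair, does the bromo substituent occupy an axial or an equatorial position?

Chair I (methyl axial, ethyl equatorial, bromo equatorial): E = 1.71 kcal/mol.
Chair II (methyl equatorial, ethyl axial, bromo axial): E = 2.28 kcal/mol.
Chair I is the more stable (lower-energy) conformer, and in that chair the bromo group is equatorial.

equatorial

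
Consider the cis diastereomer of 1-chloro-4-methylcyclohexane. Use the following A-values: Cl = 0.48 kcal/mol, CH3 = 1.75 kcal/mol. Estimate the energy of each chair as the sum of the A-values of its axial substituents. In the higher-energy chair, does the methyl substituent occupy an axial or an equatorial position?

C1 and C4 have opposite parity, so for the cis isomer the two substituents are one axial and one equatorial in each chair.
Chair I (chloro axial, methyl equatorial): E = 0.48 kcal/mol.
Chair II (chloro equatorial, methyl axial): E = 1.75 kcal/mol.
Chair II is the less stable (higher-energy) conformer, and in that chair the methyl group is axial.

axial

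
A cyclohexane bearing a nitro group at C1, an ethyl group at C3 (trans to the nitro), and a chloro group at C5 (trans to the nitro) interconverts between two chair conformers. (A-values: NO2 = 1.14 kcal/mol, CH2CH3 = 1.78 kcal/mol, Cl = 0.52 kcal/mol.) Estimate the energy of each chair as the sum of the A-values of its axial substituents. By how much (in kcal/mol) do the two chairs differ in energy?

Chair I (nitro axial, ethyl equatorial, chloro equatorial): E = 1.14 kcal/mol.
Chair II (nitro equatorial, ethyl axial, chloro axial): E = 2.30 kcal/mol.
ΔE = 2.30 − 1.14 = 1.16 kcal/mol; chair I is more stable.

1.16 kcal/mol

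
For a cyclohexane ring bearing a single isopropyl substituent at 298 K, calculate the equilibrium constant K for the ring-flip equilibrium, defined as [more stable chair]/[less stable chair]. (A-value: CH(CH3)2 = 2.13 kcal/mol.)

K ≈ 36.5

One chair has the isopropyl group axial (E = 2.13 kcal/mol) and the other has it equatorial (E = 0).
ΔG = 2.13 kcal/mol between the two chairs.
K = exp(ΔG/RT) with R = 1.987×10⁻³ kcal mol⁻¹ K⁻¹ and T = 298 K gives K ≈ 36.5.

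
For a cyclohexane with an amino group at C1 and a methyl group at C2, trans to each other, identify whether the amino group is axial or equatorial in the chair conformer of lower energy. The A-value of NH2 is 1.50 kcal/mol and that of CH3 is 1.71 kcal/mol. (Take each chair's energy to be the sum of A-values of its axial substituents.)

equatorial

C1 and C2 have opposite parity, so for the trans isomer the two substituents are e,e in one chair and a,a in the other.
Chair I (amino axial, methyl axial): E = 3.21 kcal/mol.
Chair II (amino equatorial, methyl equatorial): E = 0.00 kcal/mol.
Chair II is the more stable (lower-energy) conformer, and in that chair the amino group is equatorial.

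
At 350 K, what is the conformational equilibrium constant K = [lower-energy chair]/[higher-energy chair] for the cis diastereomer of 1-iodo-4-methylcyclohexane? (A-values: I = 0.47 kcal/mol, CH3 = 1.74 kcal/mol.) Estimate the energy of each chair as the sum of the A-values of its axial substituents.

C1 and C4 have opposite parity, so for the cis isomer the two substituents are one axial and one equatorial in each chair.
Chair I (iodo axial, methyl equatorial): E = 0.47 kcal/mol; chair II (iodo equatorial, methyl axial): E = 1.74 kcal/mol.
ΔG = 1.27 kcal/mol between the two chairs.
K = exp(ΔG/RT) with R = 1.987×10⁻³ kcal mol⁻¹ K⁻¹ and T = 350 K gives K ≈ 6.21.

K ≈ 6.21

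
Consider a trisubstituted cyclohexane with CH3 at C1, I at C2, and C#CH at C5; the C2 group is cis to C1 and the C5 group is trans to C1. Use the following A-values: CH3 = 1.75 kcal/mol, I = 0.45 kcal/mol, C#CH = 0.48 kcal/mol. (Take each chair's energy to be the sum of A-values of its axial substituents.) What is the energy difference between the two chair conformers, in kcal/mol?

0.82 kcal/mol

Chair I (methyl axial, iodo equatorial, ethynyl equatorial): E = 1.75 kcal/mol.
Chair II (methyl equatorial, iodo axial, ethynyl axial): E = 0.93 kcal/mol.
ΔE = 1.75 − 0.93 = 0.82 kcal/mol; chair II is more stable.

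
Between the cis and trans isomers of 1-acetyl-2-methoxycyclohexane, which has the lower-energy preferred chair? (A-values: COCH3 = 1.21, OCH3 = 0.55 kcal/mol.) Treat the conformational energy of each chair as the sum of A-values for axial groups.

At 1,2 positions (parity opposite): cis → (a,e or e,a); trans → (e,e or a,a).
Best chair for cis: E = 0.55 kcal/mol; best chair for trans: E = 0.00 kcal/mol.
The trans isomer is lower by 0.55 kcal/mol.

trans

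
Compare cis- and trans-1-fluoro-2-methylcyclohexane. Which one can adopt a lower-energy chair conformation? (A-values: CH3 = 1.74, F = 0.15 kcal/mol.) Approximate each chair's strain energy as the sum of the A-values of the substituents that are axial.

At 1,2 positions (parity opposite): cis → (a,e or e,a); trans → (e,e or a,a).
Best chair for cis: E = 0.15 kcal/mol; best chair for trans: E = 0.00 kcal/mol.
The trans isomer is lower by 0.15 kcal/mol.

trans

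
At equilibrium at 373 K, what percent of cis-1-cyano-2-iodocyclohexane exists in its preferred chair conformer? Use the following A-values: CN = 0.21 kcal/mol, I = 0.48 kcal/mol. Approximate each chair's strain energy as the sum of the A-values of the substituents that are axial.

C1 and C2 have opposite parity, so for the cis isomer the two substituents are one axial and one equatorial in each chair.
Chair I (cyano axial, iodo equatorial): E = 0.21 kcal/mol; chair II (cyano equatorial, iodo axial): E = 0.48 kcal/mol.
ΔG = 0.27 kcal/mol between the two chairs.
K = exp(ΔG/RT) with R = 1.987×10⁻³ kcal mol⁻¹ K⁻¹ and T = 373 K gives K ≈ 1.44.
Fraction in the lower-energy chair = K/(K+1) = 59.0%.

59.0%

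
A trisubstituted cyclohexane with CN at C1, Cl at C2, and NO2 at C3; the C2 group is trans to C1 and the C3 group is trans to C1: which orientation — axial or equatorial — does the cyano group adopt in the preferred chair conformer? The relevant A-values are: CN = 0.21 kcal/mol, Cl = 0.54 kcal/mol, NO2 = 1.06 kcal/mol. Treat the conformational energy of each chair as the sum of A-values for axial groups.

axial

Chair I (cyano axial, chloro axial, nitro equatorial): E = 0.75 kcal/mol.
Chair II (cyano equatorial, chloro equatorial, nitro axial): E = 1.06 kcal/mol.
Chair I is the more stable (lower-energy) conformer, and in that chair the cyano group is axial.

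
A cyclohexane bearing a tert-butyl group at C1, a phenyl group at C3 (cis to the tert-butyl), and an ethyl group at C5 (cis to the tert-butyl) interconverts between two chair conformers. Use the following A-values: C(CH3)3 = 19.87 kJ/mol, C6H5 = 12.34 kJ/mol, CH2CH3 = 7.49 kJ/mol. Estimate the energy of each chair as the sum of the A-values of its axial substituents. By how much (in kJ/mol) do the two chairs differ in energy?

39.70 kJ/mol

Chair I (tert-butyl axial, phenyl axial, ethyl axial): E = 39.70 kJ/mol.
Chair II (tert-butyl equatorial, phenyl equatorial, ethyl equatorial): E = 0.00 kJ/mol.
ΔE = 39.70 − 0.00 = 39.70 kJ/mol; chair II is more stable.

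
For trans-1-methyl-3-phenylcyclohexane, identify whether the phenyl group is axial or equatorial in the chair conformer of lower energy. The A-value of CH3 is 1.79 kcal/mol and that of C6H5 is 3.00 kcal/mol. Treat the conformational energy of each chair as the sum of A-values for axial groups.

equatorial

C1 and C3 have the same parity, so for the trans isomer the two substituents are one axial and one equatorial in each chair.
Chair I (methyl axial, phenyl equatorial): E = 1.79 kcal/mol.
Chair II (methyl equatorial, phenyl axial): E = 3.00 kcal/mol.
Chair I is the more stable (lower-energy) conformer, and in that chair the phenyl group is equatorial.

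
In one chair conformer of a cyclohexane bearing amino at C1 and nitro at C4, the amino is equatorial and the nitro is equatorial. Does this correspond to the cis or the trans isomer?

trans

C1 and C4 have opposite parity, so their axial bonds point in opposite directions.
With opposite-parity carbons, two substituents on the same face are one axial and one equatorial; opposite faces give both axial or both equatorial.
Here the groups are equatorial/equatorial → opposite face → trans.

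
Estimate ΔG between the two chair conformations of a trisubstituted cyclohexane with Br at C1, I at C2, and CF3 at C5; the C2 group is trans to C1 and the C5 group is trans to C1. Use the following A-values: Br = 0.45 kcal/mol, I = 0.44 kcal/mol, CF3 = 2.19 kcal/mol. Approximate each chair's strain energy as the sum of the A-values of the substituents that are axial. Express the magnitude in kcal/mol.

Chair I (bromo axial, iodo axial, trifluoromethyl equatorial): E = 0.89 kcal/mol.
Chair II (bromo equatorial, iodo equatorial, trifluoromethyl axial): E = 2.19 kcal/mol.
ΔE = 2.19 − 0.89 = 1.30 kcal/mol; chair I is more stable.

1.30 kcal/mol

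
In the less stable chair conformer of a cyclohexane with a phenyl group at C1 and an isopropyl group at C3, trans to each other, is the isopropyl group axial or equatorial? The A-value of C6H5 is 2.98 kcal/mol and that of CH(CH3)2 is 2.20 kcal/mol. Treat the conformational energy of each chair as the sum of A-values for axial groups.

equatorial

C1 and C3 have the same parity, so for the trans isomer the two substituents are one axial and one equatorial in each chair.
Chair I (phenyl axial, isopropyl equatorial): E = 2.98 kcal/mol.
Chair II (phenyl equatorial, isopropyl axial): E = 2.20 kcal/mol.
Chair I is the less stable (higher-energy) conformer, and in that chair the isopropyl group is equatorial.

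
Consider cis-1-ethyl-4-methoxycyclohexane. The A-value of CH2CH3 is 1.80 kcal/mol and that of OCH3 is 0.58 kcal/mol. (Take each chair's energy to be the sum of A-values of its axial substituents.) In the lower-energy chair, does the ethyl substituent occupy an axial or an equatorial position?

equatorial

C1 and C4 have opposite parity, so for the cis isomer the two substituents are one axial and one equatorial in each chair.
Chair I (ethyl axial, methoxy equatorial): E = 1.80 kcal/mol.
Chair II (ethyl equatorial, methoxy axial): E = 0.58 kcal/mol.
Chair II is the more stable (lower-energy) conformer, and in that chair the ethyl group is equatorial.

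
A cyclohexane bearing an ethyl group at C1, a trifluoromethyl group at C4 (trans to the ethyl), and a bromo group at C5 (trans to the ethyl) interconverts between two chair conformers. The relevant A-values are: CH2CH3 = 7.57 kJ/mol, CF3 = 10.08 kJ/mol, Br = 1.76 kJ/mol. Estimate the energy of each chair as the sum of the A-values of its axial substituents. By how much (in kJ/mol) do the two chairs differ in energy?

Chair I (ethyl axial, trifluoromethyl axial, bromo equatorial): E = 17.65 kJ/mol.
Chair II (ethyl equatorial, trifluoromethyl equatorial, bromo axial): E = 1.76 kJ/mol.
ΔE = 17.65 − 1.76 = 15.89 kJ/mol; chair II is more stable.

15.89 kJ/mol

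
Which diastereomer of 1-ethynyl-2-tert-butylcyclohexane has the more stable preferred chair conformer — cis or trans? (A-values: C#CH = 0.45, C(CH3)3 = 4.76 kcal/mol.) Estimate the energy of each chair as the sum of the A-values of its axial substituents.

At 1,2 positions (parity opposite): cis → (a,e or e,a); trans → (e,e or a,a).
Best chair for cis: E = 0.45 kcal/mol; best chair for trans: E = 0.00 kcal/mol.
The trans isomer is lower by 0.45 kcal/mol.

trans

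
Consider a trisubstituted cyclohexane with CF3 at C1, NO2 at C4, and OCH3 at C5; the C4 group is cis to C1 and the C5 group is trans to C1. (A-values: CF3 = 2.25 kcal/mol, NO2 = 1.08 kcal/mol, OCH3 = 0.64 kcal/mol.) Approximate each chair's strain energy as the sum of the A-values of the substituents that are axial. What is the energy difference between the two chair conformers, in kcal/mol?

Chair I (trifluoromethyl axial, nitro equatorial, methoxy equatorial): E = 2.25 kcal/mol.
Chair II (trifluoromethyl equatorial, nitro axial, methoxy axial): E = 1.72 kcal/mol.
ΔE = 2.25 − 1.72 = 0.53 kcal/mol; chair II is more stable.

0.53 kcal/mol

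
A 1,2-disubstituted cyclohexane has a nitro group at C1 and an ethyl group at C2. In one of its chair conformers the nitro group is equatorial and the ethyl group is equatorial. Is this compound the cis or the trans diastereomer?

trans

C1 and C2 have opposite parity, so their axial bonds point in opposite directions.
With opposite-parity carbons, two substituents on the same face are one axial and one equatorial; opposite faces give both axial or both equatorial.
Here the groups are equatorial/equatorial → opposite face → trans.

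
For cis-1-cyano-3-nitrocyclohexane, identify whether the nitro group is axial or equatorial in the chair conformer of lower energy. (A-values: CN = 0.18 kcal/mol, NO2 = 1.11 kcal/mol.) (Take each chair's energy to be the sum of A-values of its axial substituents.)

C1 and C3 have the same parity, so for the cis isomer the two substituents are e,e in one chair and a,a in the other.
Chair I (cyano axial, nitro axial): E = 1.29 kcal/mol.
Chair II (cyano equatorial, nitro equatorial): E = 0.00 kcal/mol.
Chair II is the more stable (lower-energy) conformer, and in that chair the nitro group is equatorial.

equatorial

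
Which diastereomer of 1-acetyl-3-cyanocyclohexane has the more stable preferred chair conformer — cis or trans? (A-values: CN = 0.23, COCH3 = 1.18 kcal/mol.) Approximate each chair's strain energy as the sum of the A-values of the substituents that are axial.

At 1,3 positions (parity same): cis → (e,e or a,a); trans → (a,e or e,a).
Best chair for cis: E = 0.00 kcal/mol; best chair for trans: E = 0.23 kcal/mol.
The cis isomer is lower by 0.23 kcal/mol.

cis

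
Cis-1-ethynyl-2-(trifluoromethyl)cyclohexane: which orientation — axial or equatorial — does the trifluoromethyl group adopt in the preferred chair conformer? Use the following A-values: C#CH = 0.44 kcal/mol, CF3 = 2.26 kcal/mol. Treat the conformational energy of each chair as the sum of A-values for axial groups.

equatorial

C1 and C2 have opposite parity, so for the cis isomer the two substituents are one axial and one equatorial in each chair.
Chair I (ethynyl axial, trifluoromethyl equatorial): E = 0.44 kcal/mol.
Chair II (ethynyl equatorial, trifluoromethyl axial): E = 2.26 kcal/mol.
Chair I is the more stable (lower-energy) conformer, and in that chair the trifluoromethyl group is equatorial.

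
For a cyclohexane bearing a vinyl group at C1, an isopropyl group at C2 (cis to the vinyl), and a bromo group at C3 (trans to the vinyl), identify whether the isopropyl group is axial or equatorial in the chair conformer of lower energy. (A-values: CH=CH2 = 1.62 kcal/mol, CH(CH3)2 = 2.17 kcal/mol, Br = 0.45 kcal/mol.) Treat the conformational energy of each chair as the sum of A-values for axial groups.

Chair I (vinyl axial, isopropyl equatorial, bromo equatorial): E = 1.62 kcal/mol.
Chair II (vinyl equatorial, isopropyl axial, bromo axial): E = 2.62 kcal/mol.
Chair I is the more stable (lower-energy) conformer, and in that chair the isopropyl group is equatorial.

equatorial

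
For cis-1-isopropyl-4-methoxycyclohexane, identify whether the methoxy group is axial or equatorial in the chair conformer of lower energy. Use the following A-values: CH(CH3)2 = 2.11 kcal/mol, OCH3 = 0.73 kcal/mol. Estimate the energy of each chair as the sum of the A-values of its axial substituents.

axial

C1 and C4 have opposite parity, so for the cis isomer the two substituents are one axial and one equatorial in each chair.
Chair I (isopropyl axial, methoxy equatorial): E = 2.11 kcal/mol.
Chair II (isopropyl equatorial, methoxy axial): E = 0.73 kcal/mol.
Chair II is the more stable (lower-energy) conformer, and in that chair the methoxy group is axial.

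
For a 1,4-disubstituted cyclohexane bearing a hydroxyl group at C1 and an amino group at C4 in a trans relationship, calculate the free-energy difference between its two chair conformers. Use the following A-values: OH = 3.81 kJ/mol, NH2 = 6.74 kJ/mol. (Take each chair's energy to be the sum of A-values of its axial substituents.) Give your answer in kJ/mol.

10.55 kJ/mol

C1 and C4 have opposite parity, so for the trans isomer the two substituents are e,e in one chair and a,a in the other.
Chair I (hydroxyl axial, amino axial): E = 10.55 kJ/mol.
Chair II (hydroxyl equatorial, amino equatorial): E = 0.00 kJ/mol.
ΔE = 10.55 − 0.00 = 10.55 kJ/mol; chair II is more stable.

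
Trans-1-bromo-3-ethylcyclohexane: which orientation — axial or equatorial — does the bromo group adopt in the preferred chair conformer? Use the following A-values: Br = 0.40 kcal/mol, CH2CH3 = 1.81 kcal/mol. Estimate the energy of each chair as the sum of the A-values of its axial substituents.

C1 and C3 have the same parity, so for the trans isomer the two substituents are one axial and one equatorial in each chair.
Chair I (bromo axial, ethyl equatorial): E = 0.40 kcal/mol.
Chair II (bromo equatorial, ethyl axial): E = 1.81 kcal/mol.
Chair I is the more stable (lower-energy) conformer, and in that chair the bromo group is axial.

axial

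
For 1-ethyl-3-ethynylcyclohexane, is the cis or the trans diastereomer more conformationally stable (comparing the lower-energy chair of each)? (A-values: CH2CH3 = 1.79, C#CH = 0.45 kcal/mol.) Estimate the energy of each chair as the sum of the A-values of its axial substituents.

cis

At 1,3 positions (parity same): cis → (e,e or a,a); trans → (a,e or e,a).
Best chair for cis: E = 0.00 kcal/mol; best chair for trans: E = 0.45 kcal/mol.
The cis isomer is lower by 0.45 kcal/mol.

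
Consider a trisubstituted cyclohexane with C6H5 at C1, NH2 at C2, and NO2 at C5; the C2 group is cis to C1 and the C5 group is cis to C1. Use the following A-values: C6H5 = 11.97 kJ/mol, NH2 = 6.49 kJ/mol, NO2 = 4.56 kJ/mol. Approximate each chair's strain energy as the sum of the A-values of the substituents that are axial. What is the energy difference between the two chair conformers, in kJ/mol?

Chair I (phenyl axial, amino equatorial, nitro axial): E = 16.53 kJ/mol.
Chair II (phenyl equatorial, amino axial, nitro equatorial): E = 6.49 kJ/mol.
ΔE = 16.53 − 6.49 = 10.04 kJ/mol; chair II is more stable.

10.04 kJ/mol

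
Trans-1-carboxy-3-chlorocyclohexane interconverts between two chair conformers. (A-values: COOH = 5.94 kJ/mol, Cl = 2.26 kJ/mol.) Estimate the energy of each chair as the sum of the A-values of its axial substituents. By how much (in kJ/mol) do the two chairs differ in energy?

3.68 kJ/mol

C1 and C3 have the same parity, so for the trans isomer the two substituents are one axial and one equatorial in each chair.
Chair I (carboxyl axial, chloro equatorial): E = 5.94 kJ/mol.
Chair II (carboxyl equatorial, chloro axial): E = 2.26 kJ/mol.
ΔE = 5.94 − 2.26 = 3.68 kJ/mol; chair II is more stable.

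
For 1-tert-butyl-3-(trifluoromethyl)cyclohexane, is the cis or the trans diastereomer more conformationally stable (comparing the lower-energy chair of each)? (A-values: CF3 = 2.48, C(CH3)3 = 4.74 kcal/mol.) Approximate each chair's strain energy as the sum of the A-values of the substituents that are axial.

At 1,3 positions (parity same): cis → (e,e or a,a); trans → (a,e or e,a).
Best chair for cis: E = 0.00 kcal/mol; best chair for trans: E = 2.48 kcal/mol.
The cis isomer is lower by 2.48 kcal/mol.

cis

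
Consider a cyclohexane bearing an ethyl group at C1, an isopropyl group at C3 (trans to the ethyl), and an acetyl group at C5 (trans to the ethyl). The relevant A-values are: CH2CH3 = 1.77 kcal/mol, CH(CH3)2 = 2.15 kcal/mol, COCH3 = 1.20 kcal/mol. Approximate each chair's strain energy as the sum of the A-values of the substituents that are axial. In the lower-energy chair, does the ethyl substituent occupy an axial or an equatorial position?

axial

Chair I (ethyl axial, isopropyl equatorial, acetyl equatorial): E = 1.77 kcal/mol.
Chair II (ethyl equatorial, isopropyl axial, acetyl axial): E = 3.35 kcal/mol.
Chair I is the more stable (lower-energy) conformer, and in that chair the ethyl group is axial.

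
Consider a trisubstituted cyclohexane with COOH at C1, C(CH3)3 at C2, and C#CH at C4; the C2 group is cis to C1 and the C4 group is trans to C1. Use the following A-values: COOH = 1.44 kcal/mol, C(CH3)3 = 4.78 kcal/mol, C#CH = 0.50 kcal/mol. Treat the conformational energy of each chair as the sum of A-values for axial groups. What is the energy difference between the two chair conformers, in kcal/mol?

Chair I (carboxyl axial, tert-butyl equatorial, ethynyl axial): E = 1.94 kcal/mol.
Chair II (carboxyl equatorial, tert-butyl axial, ethynyl equatorial): E = 4.78 kcal/mol.
ΔE = 4.78 − 1.94 = 2.84 kcal/mol; chair I is more stable.

2.84 kcal/mol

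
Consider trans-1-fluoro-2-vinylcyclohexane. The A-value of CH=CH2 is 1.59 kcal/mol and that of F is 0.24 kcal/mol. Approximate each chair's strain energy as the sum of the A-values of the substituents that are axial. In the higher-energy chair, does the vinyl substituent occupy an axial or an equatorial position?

C1 and C2 have opposite parity, so for the trans isomer the two substituents are e,e in one chair and a,a in the other.
Chair I (vinyl axial, fluoro axial): E = 1.83 kcal/mol.
Chair II (vinyl equatorial, fluoro equatorial): E = 0.00 kcal/mol.
Chair I is the less stable (higher-energy) conformer, and in that chair the vinyl group is axial.

axial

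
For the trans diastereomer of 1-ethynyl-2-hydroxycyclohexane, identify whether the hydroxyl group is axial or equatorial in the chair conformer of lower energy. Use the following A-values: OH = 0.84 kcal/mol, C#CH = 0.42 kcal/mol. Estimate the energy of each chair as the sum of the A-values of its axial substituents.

equatorial

C1 and C2 have opposite parity, so for the trans isomer the two substituents are e,e in one chair and a,a in the other.
Chair I (hydroxyl axial, ethynyl axial): E = 1.26 kcal/mol.
Chair II (hydroxyl equatorial, ethynyl equatorial): E = 0.00 kcal/mol.
Chair II is the more stable (lower-energy) conformer, and in that chair the hydroxyl group is equatorial.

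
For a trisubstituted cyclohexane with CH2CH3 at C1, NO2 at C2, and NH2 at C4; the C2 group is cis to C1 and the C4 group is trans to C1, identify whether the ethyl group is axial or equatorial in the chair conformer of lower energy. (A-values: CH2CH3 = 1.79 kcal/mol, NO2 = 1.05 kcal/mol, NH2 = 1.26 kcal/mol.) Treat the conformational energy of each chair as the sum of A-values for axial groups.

Chair I (ethyl axial, nitro equatorial, amino axial): E = 3.05 kcal/mol.
Chair II (ethyl equatorial, nitro axial, amino equatorial): E = 1.05 kcal/mol.
Chair II is the more stable (lower-energy) conformer, and in that chair the ethyl group is equatorial.

equatorial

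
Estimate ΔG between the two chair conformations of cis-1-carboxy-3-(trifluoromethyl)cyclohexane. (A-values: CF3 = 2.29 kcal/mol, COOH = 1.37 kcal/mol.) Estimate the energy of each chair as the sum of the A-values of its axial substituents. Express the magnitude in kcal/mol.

3.66 kcal/mol

C1 and C3 have the same parity, so for the cis isomer the two substituents are e,e in one chair and a,a in the other.
Chair I (trifluoromethyl axial, carboxyl axial): E = 3.66 kcal/mol.
Chair II (trifluoromethyl equatorial, carboxyl equatorial): E = 0.00 kcal/mol.
ΔE = 3.66 − 0.00 = 3.66 kcal/mol; chair II is more stable.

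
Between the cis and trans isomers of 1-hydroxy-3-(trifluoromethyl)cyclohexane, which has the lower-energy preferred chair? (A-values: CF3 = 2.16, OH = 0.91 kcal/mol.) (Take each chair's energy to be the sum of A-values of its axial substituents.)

At 1,3 positions (parity same): cis → (e,e or a,a); trans → (a,e or e,a).
Best chair for cis: E = 0.00 kcal/mol; best chair for trans: E = 0.91 kcal/mol.
The cis isomer is lower by 0.91 kcal/mol.

cis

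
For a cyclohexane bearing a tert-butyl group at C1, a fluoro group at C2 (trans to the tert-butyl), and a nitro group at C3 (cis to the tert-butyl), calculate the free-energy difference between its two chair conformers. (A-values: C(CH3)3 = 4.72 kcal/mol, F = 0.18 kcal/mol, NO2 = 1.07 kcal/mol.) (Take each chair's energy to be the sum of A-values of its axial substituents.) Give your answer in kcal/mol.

5.97 kcal/mol

Chair I (tert-butyl axial, fluoro axial, nitro axial): E = 5.97 kcal/mol.
Chair II (tert-butyl equatorial, fluoro equatorial, nitro equatorial): E = 0.00 kcal/mol.
ΔE = 5.97 − 0.00 = 5.97 kcal/mol; chair II is more stable.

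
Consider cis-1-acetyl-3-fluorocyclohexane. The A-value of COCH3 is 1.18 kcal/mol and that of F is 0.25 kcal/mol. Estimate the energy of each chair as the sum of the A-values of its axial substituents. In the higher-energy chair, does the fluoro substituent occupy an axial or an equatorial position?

axial

C1 and C3 have the same parity, so for the cis isomer the two substituents are e,e in one chair and a,a in the other.
Chair I (acetyl axial, fluoro axial): E = 1.43 kcal/mol.
Chair II (acetyl equatorial, fluoro equatorial): E = 0.00 kcal/mol.
Chair I is the less stable (higher-energy) conformer, and in that chair the fluoro group is axial.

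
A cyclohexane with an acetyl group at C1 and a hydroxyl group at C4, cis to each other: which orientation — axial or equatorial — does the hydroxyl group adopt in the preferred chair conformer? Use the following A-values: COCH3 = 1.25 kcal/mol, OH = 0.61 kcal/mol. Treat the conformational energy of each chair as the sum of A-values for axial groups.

C1 and C4 have opposite parity, so for the cis isomer the two substituents are one axial and one equatorial in each chair.
Chair I (acetyl axial, hydroxyl equatorial): E = 1.25 kcal/mol.
Chair II (acetyl equatorial, hydroxyl axial): E = 0.61 kcal/mol.
Chair II is the more stable (lower-energy) conformer, and in that chair the hydroxyl group is axial.

axial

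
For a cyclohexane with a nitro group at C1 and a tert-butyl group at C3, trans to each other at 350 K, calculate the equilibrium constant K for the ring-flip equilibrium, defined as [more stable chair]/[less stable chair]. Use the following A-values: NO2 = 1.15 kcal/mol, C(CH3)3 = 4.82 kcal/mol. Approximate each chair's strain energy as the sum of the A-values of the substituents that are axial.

K ≈ 196

C1 and C3 have the same parity, so for the trans isomer the two substituents are one axial and one equatorial in each chair.
Chair I (nitro axial, tert-butyl equatorial): E = 1.15 kcal/mol; chair II (nitro equatorial, tert-butyl axial): E = 4.82 kcal/mol.
ΔG = 3.67 kcal/mol between the two chairs.
K = exp(ΔG/RT) with R = 1.987×10⁻³ kcal mol⁻¹ K⁻¹ and T = 350 K gives K ≈ 196.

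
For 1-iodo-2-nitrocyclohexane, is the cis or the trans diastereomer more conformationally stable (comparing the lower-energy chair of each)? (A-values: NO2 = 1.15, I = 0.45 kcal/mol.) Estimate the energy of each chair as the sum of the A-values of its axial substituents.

At 1,2 positions (parity opposite): cis → (a,e or e,a); trans → (e,e or a,a).
Best chair for cis: E = 0.45 kcal/mol; best chair for trans: E = 0.00 kcal/mol.
The trans isomer is lower by 0.45 kcal/mol.

trans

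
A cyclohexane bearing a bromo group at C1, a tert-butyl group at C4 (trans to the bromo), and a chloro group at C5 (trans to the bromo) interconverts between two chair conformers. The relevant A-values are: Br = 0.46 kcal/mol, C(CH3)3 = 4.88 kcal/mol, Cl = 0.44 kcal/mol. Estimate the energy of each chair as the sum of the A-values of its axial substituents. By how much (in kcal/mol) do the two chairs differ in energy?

Chair I (bromo axial, tert-butyl axial, chloro equatorial): E = 5.34 kcal/mol.
Chair II (bromo equatorial, tert-butyl equatorial, chloro axial): E = 0.44 kcal/mol.
ΔE = 5.34 − 0.44 = 4.90 kcal/mol; chair II is more stable.

4.90 kcal/mol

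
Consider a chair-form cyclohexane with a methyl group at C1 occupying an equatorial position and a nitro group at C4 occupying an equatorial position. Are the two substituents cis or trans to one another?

trans

C1 and C4 have opposite parity, so their axial bonds point in opposite directions.
With opposite-parity carbons, two substituents on the same face are one axial and one equatorial; opposite faces give both axial or both equatorial.
Here the groups are equatorial/equatorial → opposite face → trans.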